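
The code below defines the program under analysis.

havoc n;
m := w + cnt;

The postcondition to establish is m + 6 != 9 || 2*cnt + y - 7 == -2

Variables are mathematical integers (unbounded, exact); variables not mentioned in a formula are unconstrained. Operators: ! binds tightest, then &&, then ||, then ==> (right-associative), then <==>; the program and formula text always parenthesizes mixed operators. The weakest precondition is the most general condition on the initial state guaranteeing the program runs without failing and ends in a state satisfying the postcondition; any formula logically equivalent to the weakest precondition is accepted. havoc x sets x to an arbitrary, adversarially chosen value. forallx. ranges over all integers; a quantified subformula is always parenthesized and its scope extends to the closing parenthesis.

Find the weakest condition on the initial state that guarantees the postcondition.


Working backward. After the program, the postcondition m + 6 != 9 || 2*cnt + y - 7 == -2 must hold; in canonical form it is m != 3 || 2*cnt + y == 5.
Before m := w + cnt: cnt + w != 3 || 2*cnt + y == 5
Before havoc n: cnt + w != 3 || 2*cnt + y == 5
Answer: WP = cnt + w != 3 || 2*cnt + y == 5


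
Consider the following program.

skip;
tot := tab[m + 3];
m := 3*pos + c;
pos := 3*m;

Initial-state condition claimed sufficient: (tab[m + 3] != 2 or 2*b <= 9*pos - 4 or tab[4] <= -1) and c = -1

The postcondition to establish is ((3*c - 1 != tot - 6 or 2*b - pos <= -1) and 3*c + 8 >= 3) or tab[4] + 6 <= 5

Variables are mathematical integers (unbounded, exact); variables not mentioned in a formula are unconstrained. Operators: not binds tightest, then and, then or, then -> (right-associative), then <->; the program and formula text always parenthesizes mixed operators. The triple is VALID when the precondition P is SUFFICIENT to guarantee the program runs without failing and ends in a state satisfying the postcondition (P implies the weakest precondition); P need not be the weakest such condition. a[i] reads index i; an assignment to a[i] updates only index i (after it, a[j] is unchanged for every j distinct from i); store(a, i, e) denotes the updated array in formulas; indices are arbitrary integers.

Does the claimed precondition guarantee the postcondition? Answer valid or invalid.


Working backward. After the program, the postcondition ((3*c - 1 != tot - 6 or 2*b - pos <= -1) and 3*c + 8 >= 3) or tab[4] + 6 <= 5 must hold; in canonical form it is ((3*c != tot - 5 or 2*b <= pos - 1) and 3*c >= -5) or tab[4] <= -1.
Before pos := 3*m: ((3*c != tot - 5 or 2*b <= 3*m - 1) and 3*c >= -5) or tab[4] <= -1
Before m := 3*pos + c: ((3*c != tot - 5 or 2*b <= 3*c + 9*pos - 1) and 3*c >= -5) or tab[4] <= -1
Before tot := tab[m + 3]: ((3*c != tab[m + 3] - 5 or 2*b <= 3*c + 9*pos - 1) and 3*c >= -5) or tab[4] <= -1
Before skip: ((3*c != tab[m + 3] - 5 or 2*b <= 3*c + 9*pos - 1) and 3*c >= -5) or tab[4] <= -1
The weakest precondition is ((3*c != tab[m + 3] - 5 or 2*b <= 3*c + 9*pos - 1) and 3*c >= -5) or tab[4] <= -1.
Check whether (tab[m + 3] != 2 or 2*b <= 9*pos - 4 or tab[4] <= -1) and c = -1 implies it.
Every state satisfying the precondition satisfies the weakest precondition: the implication holds.
Answer: valid


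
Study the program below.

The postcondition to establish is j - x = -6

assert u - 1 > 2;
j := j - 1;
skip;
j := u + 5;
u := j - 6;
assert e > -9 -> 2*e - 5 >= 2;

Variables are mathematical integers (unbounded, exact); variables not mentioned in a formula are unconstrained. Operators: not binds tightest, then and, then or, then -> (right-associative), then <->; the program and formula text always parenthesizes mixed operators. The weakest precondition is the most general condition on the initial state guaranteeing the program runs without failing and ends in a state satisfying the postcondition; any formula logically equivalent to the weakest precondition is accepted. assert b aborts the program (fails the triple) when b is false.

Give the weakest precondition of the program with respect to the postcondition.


Working backward. After the program, the postcondition j - x = -6 must hold; in canonical form it is j = x - 6.
Before assert e > -9 -> 2*e - 5 >= 2: (e > -9 -> 2*e >= 7) and j = x - 6
Before u := j - 6: (e > -9 -> 2*e >= 7) and j = x - 6
Before j := u + 5: (e > -9 -> 2*e >= 7) and u = x - 11
Before skip: (e > -9 -> 2*e >= 7) and u = x - 11
Before j := j - 1: (e > -9 -> 2*e >= 7) and u = x - 11
Before assert u - 1 > 2: u > 3 and (e > -9 -> 2*e >= 7) and u = x - 11
Answer: WP = u > 3 and (e > -9 -> 2*e >= 7) and u = x - 11


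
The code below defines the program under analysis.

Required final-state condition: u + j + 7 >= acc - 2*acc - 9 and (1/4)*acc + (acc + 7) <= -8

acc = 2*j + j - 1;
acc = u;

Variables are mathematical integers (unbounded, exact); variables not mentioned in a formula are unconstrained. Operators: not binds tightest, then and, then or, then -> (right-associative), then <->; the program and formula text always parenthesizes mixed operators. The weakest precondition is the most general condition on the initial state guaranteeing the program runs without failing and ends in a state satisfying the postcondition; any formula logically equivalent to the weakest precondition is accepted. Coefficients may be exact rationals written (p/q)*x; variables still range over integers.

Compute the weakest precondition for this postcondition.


Working backward. After the program, the postcondition u + j + 7 >= acc - 2*acc - 9 and (1/4)*acc + (acc + 7) <= -8 must hold; in canonical form it is acc + j + u >= -16 and (5/4)*acc <= -15.
Before acc := u: j + 2*u >= -16 and (5/4)*u <= -15
Before acc := 2*j + j - 1: j + 2*u >= -16 and (5/4)*u <= -15
Answer: WP = j + 2*u >= -16 and (5/4)*u <= -15


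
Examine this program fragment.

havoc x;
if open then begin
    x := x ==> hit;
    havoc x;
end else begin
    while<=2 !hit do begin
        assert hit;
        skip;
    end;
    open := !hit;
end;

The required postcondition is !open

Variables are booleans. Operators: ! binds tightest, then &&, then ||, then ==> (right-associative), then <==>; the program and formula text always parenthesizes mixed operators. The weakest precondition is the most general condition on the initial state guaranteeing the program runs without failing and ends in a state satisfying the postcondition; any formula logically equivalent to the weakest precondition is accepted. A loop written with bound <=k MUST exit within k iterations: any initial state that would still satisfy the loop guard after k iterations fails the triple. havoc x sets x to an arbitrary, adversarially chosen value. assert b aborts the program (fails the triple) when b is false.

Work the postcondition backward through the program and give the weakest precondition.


Working backward. After the program, !open must hold.
Then branch requires !open; else branch requires (!hit) ==> (hit && ((!hit) ==> hit)).
Before the if: (open ==> (!open)) && ((!open) ==> ((!hit) ==> (hit && ((!hit) ==> hit))))
Before havoc x: (open ==> (!open)) && ((!open) ==> ((!hit) ==> (hit && ((!hit) ==> hit))))
Answer: WP = (open ==> (!open)) && ((!open) ==> ((!hit) ==> (hit && ((!hit) ==> hit))))


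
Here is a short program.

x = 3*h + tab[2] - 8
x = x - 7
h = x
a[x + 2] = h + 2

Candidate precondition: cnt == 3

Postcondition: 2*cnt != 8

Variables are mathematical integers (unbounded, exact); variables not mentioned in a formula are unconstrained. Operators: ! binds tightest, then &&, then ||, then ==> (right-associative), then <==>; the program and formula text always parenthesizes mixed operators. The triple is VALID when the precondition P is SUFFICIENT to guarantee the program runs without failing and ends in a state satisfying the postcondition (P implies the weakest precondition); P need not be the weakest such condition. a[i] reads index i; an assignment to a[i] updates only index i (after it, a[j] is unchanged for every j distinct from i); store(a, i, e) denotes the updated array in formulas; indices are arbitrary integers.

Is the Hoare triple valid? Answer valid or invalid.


Working backward. After the program, 2*cnt != 8 must hold.
Before a[x + 2] := h + 2: 2*cnt != 8
Before h := x: 2*cnt != 8
Before x := x - 7: 2*cnt != 8
Before x := 3*h + tab[2] - 8: 2*cnt != 8
The weakest precondition is 2*cnt != 8.
Check whether cnt == 3 implies it.
Every state satisfying the precondition satisfies the weakest precondition: the implication holds.
Answer: valid


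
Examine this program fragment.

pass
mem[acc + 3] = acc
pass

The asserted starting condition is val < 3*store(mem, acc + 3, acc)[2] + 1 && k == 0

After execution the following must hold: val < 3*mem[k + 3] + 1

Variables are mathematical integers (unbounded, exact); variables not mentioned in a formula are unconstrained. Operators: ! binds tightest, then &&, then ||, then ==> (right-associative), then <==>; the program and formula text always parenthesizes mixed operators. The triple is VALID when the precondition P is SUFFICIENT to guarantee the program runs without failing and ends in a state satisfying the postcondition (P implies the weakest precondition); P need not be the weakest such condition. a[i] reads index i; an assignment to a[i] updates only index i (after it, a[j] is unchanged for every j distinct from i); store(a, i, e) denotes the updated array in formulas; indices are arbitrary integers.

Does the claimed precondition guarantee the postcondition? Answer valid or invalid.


Working backward. After the program, val < 3*mem[k + 3] + 1 must hold.
Before skip: val < 3*mem[k + 3] + 1
Before mem[acc + 3] := acc: val < 3*store(mem, acc + 3, acc)[k + 3] + 1
Before skip: val < 3*store(mem, acc + 3, acc)[k + 3] + 1
The weakest precondition is val < 3*store(mem, acc + 3, acc)[k + 3] + 1.
Check whether val < 3*store(mem, acc + 3, acc)[2] + 1 && k == 0 implies it.
Countermodel: at the initial state acc = -2, k = 0, mem = {[1] = 4, [2] = 7041, [3] = 0, elsewhere 4}, val = 21123, the precondition holds but the weakest precondition fails.
Answer: invalid


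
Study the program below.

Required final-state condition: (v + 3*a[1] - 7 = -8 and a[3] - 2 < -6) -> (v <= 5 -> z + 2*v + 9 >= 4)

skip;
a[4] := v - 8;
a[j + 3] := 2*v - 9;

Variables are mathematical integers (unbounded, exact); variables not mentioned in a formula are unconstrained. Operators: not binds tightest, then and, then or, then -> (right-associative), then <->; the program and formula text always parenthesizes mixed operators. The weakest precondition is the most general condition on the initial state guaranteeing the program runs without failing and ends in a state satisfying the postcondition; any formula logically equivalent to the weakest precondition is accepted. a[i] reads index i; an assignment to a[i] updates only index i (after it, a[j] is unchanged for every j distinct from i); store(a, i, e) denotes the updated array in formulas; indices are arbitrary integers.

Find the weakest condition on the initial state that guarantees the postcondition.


Working backward. After the program, the postcondition (v + 3*a[1] - 7 = -8 and a[3] - 2 < -6) -> (v <= 5 -> z + 2*v + 9 >= 4) must hold; in canonical form it is (3*a[1] + v = -1 and a[3] < -4) -> (v <= 5 -> 2*v + z >= -5).
Before a[j + 3] := 2*v - 9: (3*store(a, j + 3, 2*v - 9)[1] + v = -1 and store(a, j + 3, 2*v - 9)[3] < -4) -> (v <= 5 -> 2*v + z >= -5)
Before a[4] := v - 8: (3*store(store(a, 4, v - 8), j + 3, 2*v - 9)[1] + v = -1 and store(store(a, 4, v - 8), j + 3, 2*v - 9)[3] < -4) -> (v <= 5 -> 2*v + z >= -5)
Before skip: (3*store(store(a, 4, v - 8), j + 3, 2*v - 9)[1] + v = -1 and store(store(a, 4, v - 8), j + 3, 2*v - 9)[3] < -4) -> (v <= 5 -> 2*v + z >= -5)
Answer: WP = (3*store(store(a, 4, v - 8), j + 3, 2*v - 9)[1] + v = -1 and store(store(a, 4, v - 8), j + 3, 2*v - 9)[3] < -4) -> (v <= 5 -> 2*v + z >= -5)


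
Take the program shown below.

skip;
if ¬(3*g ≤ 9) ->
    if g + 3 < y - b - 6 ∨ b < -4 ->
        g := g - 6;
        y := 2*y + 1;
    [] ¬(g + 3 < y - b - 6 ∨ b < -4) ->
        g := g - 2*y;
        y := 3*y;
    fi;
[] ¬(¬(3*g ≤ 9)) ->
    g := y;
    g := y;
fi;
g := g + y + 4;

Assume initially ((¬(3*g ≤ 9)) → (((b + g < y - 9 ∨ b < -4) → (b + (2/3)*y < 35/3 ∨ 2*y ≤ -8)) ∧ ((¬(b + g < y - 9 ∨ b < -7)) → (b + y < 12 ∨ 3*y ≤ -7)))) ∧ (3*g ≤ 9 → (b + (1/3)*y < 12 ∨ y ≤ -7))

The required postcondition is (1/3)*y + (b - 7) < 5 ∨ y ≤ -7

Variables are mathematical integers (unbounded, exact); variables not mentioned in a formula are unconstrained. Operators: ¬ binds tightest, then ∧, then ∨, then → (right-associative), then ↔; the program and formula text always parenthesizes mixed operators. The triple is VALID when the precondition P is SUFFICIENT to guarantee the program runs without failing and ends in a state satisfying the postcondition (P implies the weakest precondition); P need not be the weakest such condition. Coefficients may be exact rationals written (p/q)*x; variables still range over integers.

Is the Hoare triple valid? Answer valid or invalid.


Working backward. After the program, the postcondition (1/3)*y + (b - 7) < 5 ∨ y ≤ -7 must hold; in canonical form it is b + (1/3)*y < 12 ∨ y ≤ -7.
Before g := g + y + 4: b + (1/3)*y < 12 ∨ y ≤ -7
Then branch requires ((b + g < y - 9 ∨ b < -4) → (b + (2/3)*y < 35/3 ∨ 2*y ≤ -8)) ∧ ((¬(b + g < y - 9 ∨ b < -4)) → (b + y < 12 ∨ 3*y ≤ -7)); else branch requires b + (1/3)*y < 12 ∨ y ≤ -7.
Before the if: ((¬(3*g ≤ 9)) → (((b + g < y - 9 ∨ b < -4) → (b + (2/3)*y < 35/3 ∨ 2*y ≤ -8)) ∧ ((¬(b + g < y - 9 ∨ b < -4)) → (b + y < 12 ∨ 3*y ≤ -7)))) ∧ (3*g ≤ 9 → (b + (1/3)*y < 12 ∨ y ≤ -7))
Before skip: ((¬(3*g ≤ 9)) → (((b + g < y - 9 ∨ b < -4) → (b + (2/3)*y < 35/3 ∨ 2*y ≤ -8)) ∧ ((¬(b + g < y - 9 ∨ b < -4)) → (b + y < 12 ∨ 3*y ≤ -7)))) ∧ (3*g ≤ 9 → (b + (1/3)*y < 12 ∨ y ≤ -7))
The weakest precondition is ((¬(3*g ≤ 9)) → (((b + g < y - 9 ∨ b < -4) → (b + (2/3)*y < 35/3 ∨ 2*y ≤ -8)) ∧ ((¬(b + g < y - 9 ∨ b < -4)) → (b + y < 12 ∨ 3*y ≤ -7)))) ∧ (3*g ≤ 9 → (b + (1/3)*y < 12 ∨ y ≤ -7)).
Check whether ((¬(3*g ≤ 9)) → (((b + g < y - 9 ∨ b < -4) → (b + (2/3)*y < 35/3 ∨ 2*y ≤ -8)) ∧ ((¬(b + g < y - 9 ∨ b < -7)) → (b + y < 12 ∨ 3*y ≤ -7)))) ∧ (3*g ≤ 9 → (b + (1/3)*y < 12 ∨ y ≤ -7)) implies it.
Every state satisfying the precondition satisfies the weakest precondition: the implication holds.
Answer: valid


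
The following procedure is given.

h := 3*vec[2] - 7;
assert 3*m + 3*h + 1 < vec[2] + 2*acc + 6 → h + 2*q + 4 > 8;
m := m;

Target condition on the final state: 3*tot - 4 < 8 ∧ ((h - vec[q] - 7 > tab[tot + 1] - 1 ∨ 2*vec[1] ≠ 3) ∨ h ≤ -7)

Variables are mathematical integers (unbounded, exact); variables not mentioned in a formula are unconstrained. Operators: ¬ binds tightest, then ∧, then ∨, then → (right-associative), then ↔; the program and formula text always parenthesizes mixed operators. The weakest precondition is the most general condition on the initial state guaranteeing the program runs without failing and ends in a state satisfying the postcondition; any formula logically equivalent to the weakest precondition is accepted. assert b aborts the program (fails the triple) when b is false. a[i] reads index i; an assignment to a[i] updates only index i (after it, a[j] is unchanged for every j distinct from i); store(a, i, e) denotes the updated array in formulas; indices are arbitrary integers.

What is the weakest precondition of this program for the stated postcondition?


Working backward. After the program, the postcondition 3*tot - 4 < 8 ∧ ((h - vec[q] - 7 > tab[tot + 1] - 1 ∨ 2*vec[1] ≠ 3) ∨ h ≤ -7) must hold; in canonical form it is 3*tot < 12 ∧ (h > tab[tot + 1] + vec[q] + 6 ∨ 2*vec[1] ≠ 3 ∨ h ≤ -7).
Before m := m: 3*tot < 12 ∧ (h > tab[tot + 1] + vec[q] + 6 ∨ 2*vec[1] ≠ 3 ∨ h ≤ -7)
Before assert 3*m + 3*h + 1 < vec[2] + 2*acc + 6 → h + 2*q + 4 > 8: (3*h + 3*m < vec[2] + 2*acc + 5 → h + 2*q > 4) ∧ 3*tot < 12 ∧ (h > tab[tot + 1] + vec[q] + 6 ∨ 2*vec[1] ≠ 3 ∨ h ≤ -7)
Before h := 3*vec[2] - 7: (8*vec[2] + 3*m < 2*acc + 26 → 3*vec[2] + 2*q > 11) ∧ 3*tot < 12 ∧ (3*vec[2] > tab[tot + 1] + vec[q] + 13 ∨ 2*vec[1] ≠ 3 ∨ 3*vec[2] ≤ 0)
Answer: WP = (8*vec[2] + 3*m < 2*acc + 26 → 3*vec[2] + 2*q > 11) ∧ 3*tot < 12 ∧ (3*vec[2] > tab[tot + 1] + vec[q] + 13 ∨ 2*vec[1] ≠ 3 ∨ 3*vec[2] ≤ 0)


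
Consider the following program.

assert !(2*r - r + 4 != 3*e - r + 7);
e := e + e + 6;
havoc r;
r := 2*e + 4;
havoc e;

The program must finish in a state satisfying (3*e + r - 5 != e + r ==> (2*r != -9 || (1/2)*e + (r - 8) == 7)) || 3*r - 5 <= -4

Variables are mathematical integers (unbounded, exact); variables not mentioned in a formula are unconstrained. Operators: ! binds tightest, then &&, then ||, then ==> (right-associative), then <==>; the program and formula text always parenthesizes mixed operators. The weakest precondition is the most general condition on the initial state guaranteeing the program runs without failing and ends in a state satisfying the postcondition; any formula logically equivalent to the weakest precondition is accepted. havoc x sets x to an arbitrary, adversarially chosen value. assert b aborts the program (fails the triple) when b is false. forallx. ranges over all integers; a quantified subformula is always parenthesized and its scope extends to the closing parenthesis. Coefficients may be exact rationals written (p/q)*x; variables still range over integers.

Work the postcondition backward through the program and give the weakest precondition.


Working backward. After the program, the postcondition (3*e + r - 5 != e + r ==> (2*r != -9 || (1/2)*e + (r - 8) == 7)) || 3*r - 5 <= -4 must hold; in canonical form it is (2*e != 5 ==> (2*r != -9 || (1/2)*e + r == 15)) || 3*r <= 1.
Before havoc e: forall e_1. ((2*e_1 != 5 ==> (2*r != -9 || (1/2)*e_1 + r == 15)) || 3*r <= 1)
Before r := 2*e + 4: forall e_1. ((2*e_1 != 5 ==> (4*e != -17 || 2*e + (1/2)*e_1 == 11)) || 6*e <= -11)
Before havoc r: forall e_1. ((2*e_1 != 5 ==> (4*e != -17 || 2*e + (1/2)*e_1 == 11)) || 6*e <= -11)
Before e := e + e + 6: forall e_1. ((2*e_1 != 5 ==> (8*e != -41 || 4*e + (1/2)*e_1 == -1)) || 12*e <= -47)
Before assert !(2*r - r + 4 != 3*e - r + 7): (!(2*r != 3*e + 3)) && (forall e_1. ((2*e_1 != 5 ==> (8*e != -41 || 4*e + (1/2)*e_1 == -1)) || 12*e <= -47))
Answer: WP = (!(2*r != 3*e + 3)) && (forall e_1. ((2*e_1 != 5 ==> (8*e != -41 || 4*e + (1/2)*e_1 == -1)) || 12*e <= -47))


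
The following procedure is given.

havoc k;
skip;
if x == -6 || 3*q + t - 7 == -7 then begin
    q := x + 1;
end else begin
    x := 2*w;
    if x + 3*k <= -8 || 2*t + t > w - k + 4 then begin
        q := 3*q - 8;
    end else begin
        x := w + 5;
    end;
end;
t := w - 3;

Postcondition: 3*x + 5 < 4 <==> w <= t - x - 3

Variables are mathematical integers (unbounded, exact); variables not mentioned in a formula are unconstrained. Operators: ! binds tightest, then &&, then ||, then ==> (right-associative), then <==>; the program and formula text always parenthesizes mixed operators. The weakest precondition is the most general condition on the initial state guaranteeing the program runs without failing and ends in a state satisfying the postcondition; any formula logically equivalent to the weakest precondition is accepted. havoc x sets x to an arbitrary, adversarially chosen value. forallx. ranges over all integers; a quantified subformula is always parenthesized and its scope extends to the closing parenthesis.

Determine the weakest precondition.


Working backward. After the program, the postcondition 3*x + 5 < 4 <==> w <= t - x - 3 must hold; in canonical form it is 3*x < -1 <==> w + x <= t - 3.
Before t := w - 3: 3*x < -1 <==> x <= -6
Then branch requires 3*x < -1 <==> x <= -6; else branch requires ((3*k + 2*w <= -8 || k + 3*t > w + 4) ==> (6*w < -1 <==> 2*w <= -6)) && ((!(3*k + 2*w <= -8 || k + 3*t > w + 4)) ==> (3*w < -16 <==> w <= -11)).
Before the if: ((x == -6 || 3*q + t == 0) ==> (3*x < -1 <==> x <= -6)) && ((!(x == -6 || 3*q + t == 0)) ==> (((3*k + 2*w <= -8 || k + 3*t > w + 4) ==> (6*w < -1 <==> 2*w <= -6)) && ((!(3*k + 2*w <= -8 || k + 3*t > w + 4)) ==> (3*w < -16 <==> w <= -11))))
Before skip: ((x == -6 || 3*q + t == 0) ==> (3*x < -1 <==> x <= -6)) && ((!(x == -6 || 3*q + t == 0)) ==> (((3*k + 2*w <= -8 || k + 3*t > w + 4) ==> (6*w < -1 <==> 2*w <= -6)) && ((!(3*k + 2*w <= -8 || k + 3*t > w + 4)) ==> (3*w < -16 <==> w <= -11))))
Before havoc k: forall k_1. (((x == -6 || 3*q + t == 0) ==> (3*x < -1 <==> x <= -6)) && ((!(x == -6 || 3*q + t == 0)) ==> (((3*k_1 + 2*w <= -8 || k_1 + 3*t > w + 4) ==> (6*w < -1 <==> 2*w <= -6)) && ((!(3*k_1 + 2*w <= -8 || k_1 + 3*t > w + 4)) ==> (3*w < -16 <==> w <= -11)))))
Answer: WP = forall k_1. (((x == -6 || 3*q + t == 0) ==> (3*x < -1 <==> x <= -6)) && ((!(x == -6 || 3*q + t == 0)) ==> (((3*k_1 + 2*w <= -8 || k_1 + 3*t > w + 4) ==> (6*w < -1 <==> 2*w <= -6)) && ((!(3*k_1 + 2*w <= -8 || k_1 + 3*t > w + 4)) ==> (3*w < -16 <==> w <= -11)))))


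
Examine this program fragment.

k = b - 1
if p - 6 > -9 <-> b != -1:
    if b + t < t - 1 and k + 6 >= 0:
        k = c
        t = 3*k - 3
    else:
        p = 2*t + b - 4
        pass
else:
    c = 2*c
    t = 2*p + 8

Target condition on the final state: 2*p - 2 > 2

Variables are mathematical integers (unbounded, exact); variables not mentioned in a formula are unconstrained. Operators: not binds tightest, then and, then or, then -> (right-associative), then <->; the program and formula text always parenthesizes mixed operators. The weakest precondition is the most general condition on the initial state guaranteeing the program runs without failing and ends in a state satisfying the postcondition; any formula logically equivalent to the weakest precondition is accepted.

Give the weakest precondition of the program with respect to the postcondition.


Working backward. After the program, the postcondition 2*p - 2 > 2 must hold; in canonical form it is 2*p > 4.
Then branch requires ((b < -1 and k >= -6) -> 2*p > 4) and ((not (b < -1 and k >= -6)) -> 2*b + 4*t > 12); else branch requires 2*p > 4.
Before the if: ((p > -3 <-> b != -1) -> (((b < -1 and k >= -6) -> 2*p > 4) and ((not (b < -1 and k >= -6)) -> 2*b + 4*t > 12))) and ((not (p > -3 <-> b != -1)) -> 2*p > 4)
Before k := b - 1: ((p > -3 <-> b != -1) -> (((b < -1 and b >= -5) -> 2*p > 4) and ((not (b < -1 and b >= -5)) -> 2*b + 4*t > 12))) and ((not (p > -3 <-> b != -1)) -> 2*p > 4)
Answer: WP = ((p > -3 <-> b != -1) -> (((b < -1 and b >= -5) -> 2*p > 4) and ((not (b < -1 and b >= -5)) -> 2*b + 4*t > 12))) and ((not (p > -3 <-> b != -1)) -> 2*p > 4)


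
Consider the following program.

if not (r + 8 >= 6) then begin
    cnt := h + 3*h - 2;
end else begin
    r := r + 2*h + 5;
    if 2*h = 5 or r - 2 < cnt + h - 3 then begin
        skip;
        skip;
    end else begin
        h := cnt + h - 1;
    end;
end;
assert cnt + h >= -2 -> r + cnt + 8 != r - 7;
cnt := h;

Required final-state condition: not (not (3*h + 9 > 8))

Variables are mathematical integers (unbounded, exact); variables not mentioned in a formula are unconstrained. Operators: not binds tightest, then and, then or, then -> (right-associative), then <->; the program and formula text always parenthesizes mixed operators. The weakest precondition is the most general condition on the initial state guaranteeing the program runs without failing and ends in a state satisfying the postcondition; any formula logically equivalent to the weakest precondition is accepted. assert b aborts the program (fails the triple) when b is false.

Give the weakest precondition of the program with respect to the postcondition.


Working backward. After the program, the postcondition not (not (3*h + 9 > 8)) must hold; in canonical form it is 3*h > -1.
Before cnt := h: 3*h > -1
Before assert cnt + h >= -2 -> r + cnt + 8 != r - 7: (cnt + h >= -2 -> cnt != -15) and 3*h > -1
Then branch requires (5*h >= 0 -> 4*h != -13) and 3*h > -1; else branch requires ((2*h = 5 or h + r < cnt - 6) -> ((cnt + h >= -2 -> cnt != -15) and 3*h > -1)) and ((not (2*h = 5 or h + r < cnt - 6)) -> ((2*cnt + h >= -1 -> cnt != -15) and 3*cnt + 3*h > 2)).
Before the if: ((not (r >= -2)) -> ((5*h >= 0 -> 4*h != -13) and 3*h > -1)) and (r >= -2 -> (((2*h = 5 or h + r < cnt - 6) -> ((cnt + h >= -2 -> cnt != -15) and 3*h > -1)) and ((not (2*h = 5 or h + r < cnt - 6)) -> ((2*cnt + h >= -1 -> cnt != -15) and 3*cnt + 3*h > 2))))
Answer: WP = ((not (r >= -2)) -> ((5*h >= 0 -> 4*h != -13) and 3*h > -1)) and (r >= -2 -> (((2*h = 5 or h + r < cnt - 6) -> ((cnt + h >= -2 -> cnt != -15) and 3*h > -1)) and ((not (2*h = 5 or h + r < cnt - 6)) -> ((2*cnt + h >= -1 -> cnt != -15) and 3*cnt + 3*h > 2))))


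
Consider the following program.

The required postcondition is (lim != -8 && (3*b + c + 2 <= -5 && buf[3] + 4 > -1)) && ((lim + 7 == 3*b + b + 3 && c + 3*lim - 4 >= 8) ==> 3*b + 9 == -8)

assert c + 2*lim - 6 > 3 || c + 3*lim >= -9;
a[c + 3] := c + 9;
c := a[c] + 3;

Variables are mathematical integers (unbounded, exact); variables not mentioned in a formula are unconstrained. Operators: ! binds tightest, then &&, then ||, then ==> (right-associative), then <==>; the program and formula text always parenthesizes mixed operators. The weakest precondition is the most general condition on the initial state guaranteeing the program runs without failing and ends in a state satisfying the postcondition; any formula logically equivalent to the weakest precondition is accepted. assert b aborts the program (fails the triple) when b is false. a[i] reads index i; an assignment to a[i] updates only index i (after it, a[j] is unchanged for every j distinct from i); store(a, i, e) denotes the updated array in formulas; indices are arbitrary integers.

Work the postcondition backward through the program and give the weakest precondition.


Working backward. After the program, the postcondition (lim != -8 && (3*b + c + 2 <= -5 && buf[3] + 4 > -1)) && ((lim + 7 == 3*b + b + 3 && c + 3*lim - 4 >= 8) ==> 3*b + 9 == -8) must hold; in canonical form it is lim != -8 && 3*b + c <= -7 && buf[3] > -5 && ((lim == 4*b - 4 && c + 3*lim >= 12) ==> 3*b == -17).
Before c := a[c] + 3: lim != -8 && a[c] + 3*b <= -10 && buf[3] > -5 && ((lim == 4*b - 4 && a[c] + 3*lim >= 9) ==> 3*b == -17)
Before a[c + 3] := c + 9: lim != -8 && store(a, c + 3, c + 9)[c] + 3*b <= -10 && buf[3] > -5 && ((lim == 4*b - 4 && store(a, c + 3, c + 9)[c] + 3*lim >= 9) ==> 3*b == -17)
Before assert c + 2*lim - 6 > 3 || c + 3*lim >= -9: (c + 2*lim > 9 || c + 3*lim >= -9) && lim != -8 && store(a, c + 3, c + 9)[c] + 3*b <= -10 && buf[3] > -5 && ((lim == 4*b - 4 && store(a, c + 3, c + 9)[c] + 3*lim >= 9) ==> 3*b == -17)
Answer: WP = (c + 2*lim > 9 || c + 3*lim >= -9) && lim != -8 && store(a, c + 3, c + 9)[c] + 3*b <= -10 && buf[3] > -5 && ((lim == 4*b - 4 && store(a, c + 3, c + 9)[c] + 3*lim >= 9) ==> 3*b == -17)


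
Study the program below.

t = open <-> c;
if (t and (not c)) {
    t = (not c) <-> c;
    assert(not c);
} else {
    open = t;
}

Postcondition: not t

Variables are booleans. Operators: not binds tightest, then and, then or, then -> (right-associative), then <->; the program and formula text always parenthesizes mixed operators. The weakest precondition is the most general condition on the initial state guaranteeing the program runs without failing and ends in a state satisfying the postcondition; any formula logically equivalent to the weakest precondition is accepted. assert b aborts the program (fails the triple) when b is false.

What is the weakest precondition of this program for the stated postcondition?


Working backward. After the program, not t must hold.
Then branch requires (not c) and (not ((not c) <-> c)); else branch requires not t.
Before the if: ((t and (not c)) -> ((not c) and (not ((not c) <-> c)))) and ((not (t and (not c))) -> (not t))
Before t := open <-> c: (((open <-> c) and (not c)) -> ((not c) and (not ((not c) <-> c)))) and ((not ((open <-> c) and (not c))) -> (not (open <-> c)))
Answer: WP = (((open <-> c) and (not c)) -> ((not c) and (not ((not c) <-> c)))) and ((not ((open <-> c) and (not c))) -> (not (open <-> c)))


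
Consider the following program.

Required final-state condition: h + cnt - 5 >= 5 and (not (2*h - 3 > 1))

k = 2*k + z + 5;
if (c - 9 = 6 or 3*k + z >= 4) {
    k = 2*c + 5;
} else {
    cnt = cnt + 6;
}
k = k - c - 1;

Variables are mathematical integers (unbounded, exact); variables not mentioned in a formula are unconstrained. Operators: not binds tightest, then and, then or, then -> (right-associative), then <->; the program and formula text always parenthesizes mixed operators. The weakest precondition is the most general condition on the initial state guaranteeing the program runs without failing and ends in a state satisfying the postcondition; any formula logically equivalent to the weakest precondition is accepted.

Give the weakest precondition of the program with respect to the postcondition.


Working backward. After the program, the postcondition h + cnt - 5 >= 5 and (not (2*h - 3 > 1)) must hold; in canonical form it is cnt + h >= 10 and (not (2*h > 4)).
Before k := k - c - 1: cnt + h >= 10 and (not (2*h > 4))
Then branch requires cnt + h >= 10 and (not (2*h > 4)); else branch requires cnt + h >= 4 and (not (2*h > 4)).
Before the if: ((c = 15 or 3*k + z >= 4) -> (cnt + h >= 10 and (not (2*h > 4)))) and ((not (c = 15 or 3*k + z >= 4)) -> (cnt + h >= 4 and (not (2*h > 4))))
Before k := 2*k + z + 5: ((c = 15 or 6*k + 4*z >= -11) -> (cnt + h >= 10 and (not (2*h > 4)))) and ((not (c = 15 or 6*k + 4*z >= -11)) -> (cnt + h >= 4 and (not (2*h > 4))))
Answer: WP = ((c = 15 or 6*k + 4*z >= -11) -> (cnt + h >= 10 and (not (2*h > 4)))) and ((not (c = 15 or 6*k + 4*z >= -11)) -> (cnt + h >= 4 and (not (2*h > 4))))


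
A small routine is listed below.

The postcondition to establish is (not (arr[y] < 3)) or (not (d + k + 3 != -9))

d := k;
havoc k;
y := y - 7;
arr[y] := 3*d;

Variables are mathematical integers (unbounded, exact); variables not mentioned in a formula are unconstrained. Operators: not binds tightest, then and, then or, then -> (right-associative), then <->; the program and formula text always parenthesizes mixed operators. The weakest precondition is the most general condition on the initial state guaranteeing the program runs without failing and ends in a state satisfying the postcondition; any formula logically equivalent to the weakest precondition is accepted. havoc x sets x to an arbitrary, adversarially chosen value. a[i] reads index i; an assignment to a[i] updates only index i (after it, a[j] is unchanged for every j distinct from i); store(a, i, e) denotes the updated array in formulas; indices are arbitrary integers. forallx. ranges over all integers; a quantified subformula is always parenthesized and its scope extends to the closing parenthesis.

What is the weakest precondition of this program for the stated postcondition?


Working backward. After the program, the postcondition (not (arr[y] < 3)) or (not (d + k + 3 != -9)) must hold; in canonical form it is (not (arr[y] < 3)) or (not (d + k != -12)).
Before arr[y] := 3*d: (not (store(arr, y, 3*d)[y] < 3)) or (not (d + k != -12))
Before y := y - 7: (not (store(arr, y - 7, 3*d)[y - 7] < 3)) or (not (d + k != -12))
Before havoc k: forall k_1. ((not (store(arr, y - 7, 3*d)[y - 7] < 3)) or (not (d + k_1 != -12)))
Before d := k: forall k_1. ((not (store(arr, y - 7, 3*k)[y - 7] < 3)) or (not (k + k_1 != -12)))
Answer: WP = forall k_1. ((not (store(arr, y - 7, 3*k)[y - 7] < 3)) or (not (k + k_1 != -12)))


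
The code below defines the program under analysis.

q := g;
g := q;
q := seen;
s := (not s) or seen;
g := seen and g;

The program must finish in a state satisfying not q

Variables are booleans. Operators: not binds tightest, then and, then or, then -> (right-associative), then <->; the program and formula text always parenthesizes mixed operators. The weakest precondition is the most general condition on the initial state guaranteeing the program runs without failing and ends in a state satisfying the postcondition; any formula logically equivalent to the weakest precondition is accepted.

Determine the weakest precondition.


Working backward. After the program, not q must hold.
Before g := seen and g: not q
Before s := (not s) or seen: not q
Before q := seen: not seen
Before g := q: not seen
Before q := g: not seen
Answer: WP = not seen


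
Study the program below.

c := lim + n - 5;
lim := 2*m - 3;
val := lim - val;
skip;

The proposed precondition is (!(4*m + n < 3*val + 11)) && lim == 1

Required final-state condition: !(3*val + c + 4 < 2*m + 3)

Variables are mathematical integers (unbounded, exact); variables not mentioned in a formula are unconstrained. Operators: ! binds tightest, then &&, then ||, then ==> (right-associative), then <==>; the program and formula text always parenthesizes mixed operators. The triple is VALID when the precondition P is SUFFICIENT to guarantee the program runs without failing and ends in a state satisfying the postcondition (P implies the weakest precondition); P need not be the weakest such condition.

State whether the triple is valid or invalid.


Working backward. After the program, the postcondition !(3*val + c + 4 < 2*m + 3) must hold; in canonical form it is !(c + 3*val < 2*m - 1).
Before skip: !(c + 3*val < 2*m - 1)
Before val := lim - val: !(c + 3*lim < 2*m + 3*val - 1)
Before lim := 2*m - 3: !(c + 4*m < 3*val + 8)
Before c := lim + n - 5: !(lim + 4*m + n < 3*val + 13)
The weakest precondition is !(lim + 4*m + n < 3*val + 13).
Check whether (!(4*m + n < 3*val + 11)) && lim == 1 implies it.
Countermodel: at the initial state lim = 1, m = 2, n = 0, val = -1, the precondition holds but the weakest precondition fails.
Answer: invalid


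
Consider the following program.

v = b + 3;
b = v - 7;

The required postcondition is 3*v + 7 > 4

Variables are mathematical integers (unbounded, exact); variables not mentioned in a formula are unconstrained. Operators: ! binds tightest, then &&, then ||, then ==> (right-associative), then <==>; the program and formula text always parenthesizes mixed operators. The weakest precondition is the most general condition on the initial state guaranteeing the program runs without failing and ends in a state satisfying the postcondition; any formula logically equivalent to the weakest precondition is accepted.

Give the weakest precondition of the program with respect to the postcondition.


Working backward. After the program, the postcondition 3*v + 7 > 4 must hold; in canonical form it is 3*v > -3.
Before b := v - 7: 3*v > -3
Before v := b + 3: 3*b > -12
Answer: WP = 3*b > -12


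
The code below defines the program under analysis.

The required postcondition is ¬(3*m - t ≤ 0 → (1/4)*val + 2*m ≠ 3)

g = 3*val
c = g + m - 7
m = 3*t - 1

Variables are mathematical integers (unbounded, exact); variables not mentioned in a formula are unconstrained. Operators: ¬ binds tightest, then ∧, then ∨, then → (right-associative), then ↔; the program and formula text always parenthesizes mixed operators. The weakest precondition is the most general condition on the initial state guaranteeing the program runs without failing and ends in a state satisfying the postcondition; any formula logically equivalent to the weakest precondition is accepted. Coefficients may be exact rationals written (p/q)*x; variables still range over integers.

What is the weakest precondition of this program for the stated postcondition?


Working backward. After the program, the postcondition ¬(3*m - t ≤ 0 → (1/4)*val + 2*m ≠ 3) must hold; in canonical form it is ¬(3*m ≤ t → 2*m + (1/4)*val ≠ 3).
Before m := 3*t - 1: ¬(8*t ≤ 3 → 6*t + (1/4)*val ≠ 5)
Before c := g + m - 7: ¬(8*t ≤ 3 → 6*t + (1/4)*val ≠ 5)
Before g := 3*val: ¬(8*t ≤ 3 → 6*t + (1/4)*val ≠ 5)
Answer: WP = ¬(8*t ≤ 3 → 6*t + (1/4)*val ≠ 5)


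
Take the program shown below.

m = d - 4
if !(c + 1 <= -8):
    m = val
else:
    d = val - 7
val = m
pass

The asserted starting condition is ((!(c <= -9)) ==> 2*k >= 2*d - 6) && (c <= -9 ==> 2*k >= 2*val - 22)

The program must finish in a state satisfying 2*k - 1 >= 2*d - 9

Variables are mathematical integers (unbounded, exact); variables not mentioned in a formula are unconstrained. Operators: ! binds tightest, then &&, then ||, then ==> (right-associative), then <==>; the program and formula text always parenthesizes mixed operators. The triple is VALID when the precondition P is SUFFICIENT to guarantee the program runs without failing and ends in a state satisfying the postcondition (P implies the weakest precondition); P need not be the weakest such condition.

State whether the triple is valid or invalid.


Working backward. After the program, the postcondition 2*k - 1 >= 2*d - 9 must hold; in canonical form it is 2*k >= 2*d - 8.
Before skip: 2*k >= 2*d - 8
Before val := m: 2*k >= 2*d - 8
Then branch requires 2*k >= 2*d - 8; else branch requires 2*k >= 2*val - 22.
Before the if: ((!(c <= -9)) ==> 2*k >= 2*d - 8) && (c <= -9 ==> 2*k >= 2*val - 22)
Before m := d - 4: ((!(c <= -9)) ==> 2*k >= 2*d - 8) && (c <= -9 ==> 2*k >= 2*val - 22)
The weakest precondition is ((!(c <= -9)) ==> 2*k >= 2*d - 8) && (c <= -9 ==> 2*k >= 2*val - 22).
Check whether ((!(c <= -9)) ==> 2*k >= 2*d - 6) && (c <= -9 ==> 2*k >= 2*val - 22) implies it.
Every state satisfying the precondition satisfies the weakest precondition: the implication holds.
Answer: valid


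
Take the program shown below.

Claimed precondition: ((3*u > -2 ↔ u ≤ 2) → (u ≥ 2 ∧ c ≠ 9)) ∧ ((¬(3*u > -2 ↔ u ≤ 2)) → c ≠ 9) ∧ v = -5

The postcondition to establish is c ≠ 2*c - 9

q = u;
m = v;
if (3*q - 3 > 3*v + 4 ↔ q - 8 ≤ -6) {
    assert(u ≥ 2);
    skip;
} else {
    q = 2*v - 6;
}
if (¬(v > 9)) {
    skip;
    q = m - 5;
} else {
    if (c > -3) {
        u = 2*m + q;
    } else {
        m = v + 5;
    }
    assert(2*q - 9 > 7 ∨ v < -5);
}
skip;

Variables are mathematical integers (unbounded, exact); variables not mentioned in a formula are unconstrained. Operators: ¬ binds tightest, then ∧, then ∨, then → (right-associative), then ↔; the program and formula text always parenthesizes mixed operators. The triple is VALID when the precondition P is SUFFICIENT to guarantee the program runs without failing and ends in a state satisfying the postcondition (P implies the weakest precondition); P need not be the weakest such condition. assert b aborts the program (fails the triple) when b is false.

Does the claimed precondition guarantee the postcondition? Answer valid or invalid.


Working backward. After the program, the postcondition c ≠ 2*c - 9 must hold; in canonical form it is c ≠ 9.
Before skip: c ≠ 9
Then branch requires c ≠ 9; else branch requires (c > -3 → ((2*q > 16 ∨ v < -5) ∧ c ≠ 9)) ∧ ((¬(c > -3)) → ((2*q > 16 ∨ v < -5) ∧ c ≠ 9)).
Before the if: ((¬(v > 9)) → c ≠ 9) ∧ (v > 9 → ((c > -3 → ((2*q > 16 ∨ v < -5) ∧ c ≠ 9)) ∧ ((¬(c > -3)) → ((2*q > 16 ∨ v < -5) ∧ c ≠ 9))))
Then branch requires u ≥ 2 ∧ ((¬(v > 9)) → c ≠ 9) ∧ (v > 9 → ((c > -3 → ((2*q > 16 ∨ v < -5) ∧ c ≠ 9)) ∧ ((¬(c > -3)) → ((2*q > 16 ∨ v < -5) ∧ c ≠ 9)))); else branch requires ((¬(v > 9)) → c ≠ 9) ∧ (v > 9 → ((c > -3 → ((4*v > 28 ∨ v < -5) ∧ c ≠ 9)) ∧ ((¬(c > -3)) → ((4*v > 28 ∨ v < -5) ∧ c ≠ 9)))).
Before the if: ((3*q > 3*v + 7 ↔ q ≤ 2) → (u ≥ 2 ∧ ((¬(v > 9)) → c ≠ 9) ∧ (v > 9 → ((c > -3 → ((2*q > 16 ∨ v < -5) ∧ c ≠ 9)) ∧ ((¬(c > -3)) → ((2*q > 16 ∨ v < -5) ∧ c ≠ 9)))))) ∧ ((¬(3*q > 3*v + 7 ↔ q ≤ 2)) → (((¬(v > 9)) → c ≠ 9) ∧ (v > 9 → ((c > -3 → ((4*v > 28 ∨ v < -5) ∧ c ≠ 9)) ∧ ((¬(c > -3)) → ((4*v > 28 ∨ v < -5) ∧ c ≠ 9))))))
Before m := v: ((3*q > 3*v + 7 ↔ q ≤ 2) → (u ≥ 2 ∧ ((¬(v > 9)) → c ≠ 9) ∧ (v > 9 → ((c > -3 → ((2*q > 16 ∨ v < -5) ∧ c ≠ 9)) ∧ ((¬(c > -3)) → ((2*q > 16 ∨ v < -5) ∧ c ≠ 9)))))) ∧ ((¬(3*q > 3*v + 7 ↔ q ≤ 2)) → (((¬(v > 9)) → c ≠ 9) ∧ (v > 9 → ((c > -3 → ((4*v > 28 ∨ v < -5) ∧ c ≠ 9)) ∧ ((¬(c > -3)) → ((4*v > 28 ∨ v < -5) ∧ c ≠ 9))))))
Before q := u: ((3*u > 3*v + 7 ↔ u ≤ 2) → (u ≥ 2 ∧ ((¬(v > 9)) → c ≠ 9) ∧ (v > 9 → ((c > -3 → ((2*u > 16 ∨ v < -5) ∧ c ≠ 9)) ∧ ((¬(c > -3)) → ((2*u > 16 ∨ v < -5) ∧ c ≠ 9)))))) ∧ ((¬(3*u > 3*v + 7 ↔ u ≤ 2)) → (((¬(v > 9)) → c ≠ 9) ∧ (v > 9 → ((c > -3 → ((4*v > 28 ∨ v < -5) ∧ c ≠ 9)) ∧ ((¬(c > -3)) → ((4*v > 28 ∨ v < -5) ∧ c ≠ 9))))))
The weakest precondition is ((3*u > 3*v + 7 ↔ u ≤ 2) → (u ≥ 2 ∧ ((¬(v > 9)) → c ≠ 9) ∧ (v > 9 → ((c > -3 → ((2*u > 16 ∨ v < -5) ∧ c ≠ 9)) ∧ ((¬(c > -3)) → ((2*u > 16 ∨ v < -5) ∧ c ≠ 9)))))) ∧ ((¬(3*u > 3*v + 7 ↔ u ≤ 2)) → (((¬(v > 9)) → c ≠ 9) ∧ (v > 9 → ((c > -3 → ((4*v > 28 ∨ v < -5) ∧ c ≠ 9)) ∧ ((¬(c > -3)) → ((4*v > 28 ∨ v < -5) ∧ c ≠ 9)))))).
Check whether ((3*u > -2 ↔ u ≤ 2) → (u ≥ 2 ∧ c ≠ 9)) ∧ ((¬(3*u > -2 ↔ u ≤ 2)) → c ≠ 9) ∧ v = -5 implies it.
Countermodel: at the initial state c = 10, u = -1, v = -5, the precondition holds but the weakest precondition fails.
Answer: invalid
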